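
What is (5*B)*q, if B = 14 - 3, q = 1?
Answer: 55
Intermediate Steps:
B = 11
(5*B)*q = (5*11)*1 = 55*1 = 55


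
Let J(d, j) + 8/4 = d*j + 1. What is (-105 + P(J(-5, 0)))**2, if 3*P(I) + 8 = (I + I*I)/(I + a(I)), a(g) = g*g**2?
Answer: 104329/9 ≈ 11592.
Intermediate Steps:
a(g) = g**3
J(d, j) = -1 + d*j (J(d, j) = -2 + (d*j + 1) = -2 + (1 + d*j) = -1 + d*j)
P(I) = -8/3 + (I + I**2)/(3*(I + I**3)) (P(I) = -8/3 + ((I + I*I)/(I + I**3))/3 = -8/3 + ((I + I**2)/(I + I**3))/3 = -8/3 + (I + I**2)/(3*(I + I**3)))
(-105 + P(J(-5, 0)))**2 = (-105 + (-7 + (-1 - 5*0) - 8*(-1 - 5*0)**2)/(3*(1 + (-1 - 5*0)**2)))**2 = (-105 + (-7 + (-1 + 0) - 8*(-1 + 0)**2)/(3*(1 + (-1 + 0)**2)))**2 = (-105 + (-7 - 1 - 8*(-1)**2)/(3*(1 + (-1)**2)))**2 = (-105 + (-7 - 1 - 8*1)/(3*(1 + 1)))**2 = (-105 + (1/3)*(-7 - 1 - 8)/2)**2 = (-105 + (1/3)*(1/2)*(-16))**2 = (-105 - 8/3)**2 = (-323/3)**2 = 104329/9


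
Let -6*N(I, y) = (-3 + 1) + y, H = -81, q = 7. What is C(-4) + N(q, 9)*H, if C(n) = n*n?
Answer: 221/2 ≈ 110.50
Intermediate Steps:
C(n) = n²
N(I, y) = ⅓ - y/6 (N(I, y) = -((-3 + 1) + y)/6 = -(-2 + y)/6 = ⅓ - y/6)
C(-4) + N(q, 9)*H = (-4)² + (⅓ - ⅙*9)*(-81) = 16 + (⅓ - 3/2)*(-81) = 16 - 7/6*(-81) = 16 + 189/2 = 221/2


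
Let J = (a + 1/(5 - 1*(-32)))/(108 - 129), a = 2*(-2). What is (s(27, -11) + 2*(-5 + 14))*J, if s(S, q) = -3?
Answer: 105/37 ≈ 2.8378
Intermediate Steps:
a = -4
J = 7/37 (J = (-4 + 1/(5 - 1*(-32)))/(108 - 129) = (-4 + 1/(5 + 32))/(-21) = (-4 + 1/37)*(-1/21) = -147/37*(-1/21) = 7/37 ≈ 0.18919)
(s(27, -11) + 2*(-5 + 14))*J = (-3 + 2*(-5 + 14))*(7/37) = (-3 + 2*9)*(7/37) = (-3 + 18)*(7/37) = 15*(7/37) = 105/37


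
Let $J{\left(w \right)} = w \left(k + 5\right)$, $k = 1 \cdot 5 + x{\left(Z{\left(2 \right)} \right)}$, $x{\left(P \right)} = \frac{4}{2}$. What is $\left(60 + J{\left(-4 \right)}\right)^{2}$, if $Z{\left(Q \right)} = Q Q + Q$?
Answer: $144$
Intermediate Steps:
$Z{\left(Q \right)} = Q + Q^{2}$ ($Z{\left(Q \right)} = Q^{2} + Q = Q + Q^{2}$)
$x{\left(P \right)} = 2$ ($x{\left(P \right)} = 4 \cdot \frac{1}{2} = 2$)
$k = 7$ ($k = 1 \cdot 5 + 2 = 5 + 2 = 7$)
$J{\left(w \right)} = 12 w$ ($J{\left(w \right)} = w \left(7 + 5\right) = w 12 = 12 w$)
$\left(60 + J{\left(-4 \right)}\right)^{2} = \left(60 + 12 \left(-4\right)\right)^{2} = \left(60 - 48\right)^{2} = 12^{2} = 144$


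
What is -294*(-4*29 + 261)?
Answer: -42630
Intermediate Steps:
-294*(-4*29 + 261) = -294*(-116 + 261) = -294*145 = -42630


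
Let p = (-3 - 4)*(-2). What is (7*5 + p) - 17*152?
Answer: -2535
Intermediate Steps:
p = 14 (p = -7*(-2) = 14)
(7*5 + p) - 17*152 = (7*5 + 14) - 17*152 = (35 + 14) - 2584 = 49 - 2584 = -2535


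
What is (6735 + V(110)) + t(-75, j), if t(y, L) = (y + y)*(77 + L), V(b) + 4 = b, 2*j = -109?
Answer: 3466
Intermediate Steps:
j = -109/2 (j = (½)*(-109) = -109/2 ≈ -54.500)
V(b) = -4 + b
t(y, L) = 2*y*(77 + L) (t(y, L) = (2*y)*(77 + L) = 2*y*(77 + L))
(6735 + V(110)) + t(-75, j) = (6735 + (-4 + 110)) + 2*(-75)*(77 - 109/2) = (6735 + 106) + 2*(-75)*(45/2) = 6841 - 3375 = 3466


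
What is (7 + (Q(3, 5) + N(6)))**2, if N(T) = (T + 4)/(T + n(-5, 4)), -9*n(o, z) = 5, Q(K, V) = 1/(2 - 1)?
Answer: 232324/2401 ≈ 96.761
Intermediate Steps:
Q(K, V) = 1 (Q(K, V) = 1/1 = 1)
n(o, z) = -5/9 (n(o, z) = -1/9*5 = -5/9)
N(T) = (4 + T)/(-5/9 + T) (N(T) = (T + 4)/(T - 5/9) = (4 + T)/(-5/9 + T))
(7 + (Q(3, 5) + N(6)))**2 = (7 + (1 + 9*(4 + 6)/(-5 + 9*6)))**2 = (7 + (1 + 9*10/(-5 + 54)))**2 = (7 + (1 + 9*10/49))**2 = (7 + (1 + 9*(1/49)*10))**2 = (7 + (1 + 90/49))**2 = (7 + 139/49)**2 = (482/49)**2 = 232324/2401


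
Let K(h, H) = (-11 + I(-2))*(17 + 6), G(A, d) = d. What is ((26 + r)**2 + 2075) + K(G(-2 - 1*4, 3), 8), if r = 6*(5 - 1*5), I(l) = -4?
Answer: 2406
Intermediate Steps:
r = 0 (r = 6*(5 - 5) = 6*0 = 0)
K(h, H) = -345 (K(h, H) = (-11 - 4)*(17 + 6) = -15*23 = -345)
((26 + r)**2 + 2075) + K(G(-2 - 1*4, 3), 8) = ((26 + 0)**2 + 2075) - 345 = (26**2 + 2075) - 345 = (676 + 2075) - 345 = 2751 - 345 = 2406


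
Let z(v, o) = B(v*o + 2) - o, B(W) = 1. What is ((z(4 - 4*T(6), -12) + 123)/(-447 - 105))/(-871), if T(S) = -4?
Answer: 17/60099 ≈ 0.00028287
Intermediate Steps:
z(v, o) = 1 - o
((z(4 - 4*T(6), -12) + 123)/(-447 - 105))/(-871) = (((1 - 1*(-12)) + 123)/(-447 - 105))/(-871) = (((1 + 12) + 123)/(-552))*(-1/871) = ((13 + 123)*(-1/552))*(-1/871) = (136*(-1/552))*(-1/871) = -17/69*(-1/871) = 17/60099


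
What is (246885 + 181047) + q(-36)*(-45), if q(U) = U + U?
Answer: 431172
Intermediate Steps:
q(U) = 2*U
(246885 + 181047) + q(-36)*(-45) = (246885 + 181047) + (2*(-36))*(-45) = 427932 - 72*(-45) = 427932 + 3240 = 431172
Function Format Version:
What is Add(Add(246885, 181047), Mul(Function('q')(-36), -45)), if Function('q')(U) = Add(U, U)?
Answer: 431172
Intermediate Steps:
Function('q')(U) = Mul(2, U)
Add(Add(246885, 181047), Mul(Function('q')(-36), -45)) = Add(Add(246885, 181047), Mul(Mul(2, -36), -45)) = Add(427932, Mul(-72, -45)) = Add(427932, 3240) = 431172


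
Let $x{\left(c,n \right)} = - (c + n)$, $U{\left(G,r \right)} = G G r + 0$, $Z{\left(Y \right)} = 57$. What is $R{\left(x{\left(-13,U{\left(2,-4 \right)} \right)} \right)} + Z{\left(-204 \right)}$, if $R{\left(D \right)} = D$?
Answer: $86$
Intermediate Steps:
$U{\left(G,r \right)} = r G^{2}$ ($U{\left(G,r \right)} = G^{2} r + 0 = r G^{2} + 0 = r G^{2}$)
$x{\left(c,n \right)} = - c - n$
$R{\left(x{\left(-13,U{\left(2,-4 \right)} \right)} \right)} + Z{\left(-204 \right)} = \left(\left(-1\right) \left(-13\right) - - 4 \cdot 2^{2}\right) + 57 = \left(13 - \left(-4\right) 4\right) + 57 = \left(13 - -16\right) + 57 = \left(13 + 16\right) + 57 = 29 + 57 = 86$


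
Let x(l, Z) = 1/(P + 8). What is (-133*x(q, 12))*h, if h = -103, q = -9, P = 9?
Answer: 13699/17 ≈ 805.82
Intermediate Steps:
x(l, Z) = 1/17 (x(l, Z) = 1/(9 + 8) = 1/17)
(-133*x(q, 12))*h = -133*1/17*(-103) = -133/17*(-103) = 13699/17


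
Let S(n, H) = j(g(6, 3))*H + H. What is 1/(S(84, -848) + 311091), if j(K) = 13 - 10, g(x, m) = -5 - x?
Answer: 1/307699 ≈ 3.2499e-6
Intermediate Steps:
j(K) = 3
S(n, H) = 4*H (S(n, H) = 3*H + H = 4*H)
1/(S(84, -848) + 311091) = 1/(4*(-848) + 311091) = 1/(-3392 + 311091) = 1/307699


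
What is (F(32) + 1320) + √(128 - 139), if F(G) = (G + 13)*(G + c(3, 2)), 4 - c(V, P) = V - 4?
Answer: 2985 + I*√11 ≈ 2985.0 + 3.3166*I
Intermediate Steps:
c(V, P) = 8 - V (c(V, P) = 4 - (V - 4) = 4 - (-4 + V) = 4 + (4 - V) = 8 - V)
F(G) = (5 + G)*(13 + G) (F(G) = (G + 13)*(G + (8 - 1*3)) = (13 + G)*(G + (8 - 3)) = (13 + G)*(G + 5) = (13 + G)*(5 + G) = (5 + G)*(13 + G))
(F(32) + 1320) + √(128 - 139) = ((65 + 32² + 18*32) + 1320) + √(128 - 139) = ((65 + 1024 + 576) + 1320) + √(-11) = (1665 + 1320) + I*√11 = 2985 + I*√11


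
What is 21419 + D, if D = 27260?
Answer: 48679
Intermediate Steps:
21419 + D = 21419 + 27260 = 48679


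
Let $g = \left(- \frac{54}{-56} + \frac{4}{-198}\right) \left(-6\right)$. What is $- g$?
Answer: $\frac{2617}{462} \approx 5.6645$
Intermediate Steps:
$g = - \frac{2617}{462}$ ($g = \left(\left(-54\right) \left(- \frac{1}{56}\right) + 4 \left(- \frac{1}{198}\right)\right) \left(-6\right) = \left(\frac{27}{28} - \frac{2}{99}\right) \left(-6\right) = \frac{2617}{2772} \left(-6\right) = - \frac{2617}{462} \approx -5.6645$)
$- g = \left(-1\right) \left(- \frac{2617}{462}\right) = \frac{2617}{462}$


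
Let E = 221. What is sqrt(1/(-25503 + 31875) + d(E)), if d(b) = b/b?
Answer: sqrt(1128021)/1062 ≈ 1.0001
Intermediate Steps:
d(b) = 1
sqrt(1/(-25503 + 31875) + d(E)) = sqrt(1/(-25503 + 31875) + 1) = sqrt(1/6372 + 1) = sqrt(6373/6372) = sqrt(1128021)/1062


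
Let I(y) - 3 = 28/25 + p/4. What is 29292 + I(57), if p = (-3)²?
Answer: 2929837/100 ≈ 29298.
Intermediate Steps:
p = 9
I(y) = 637/100 (I(y) = 3 + (28/25 + 9/4) = 3 + 337/100 = 637/100)
29292 + I(57) = 29292 + 637/100 = 2929837/100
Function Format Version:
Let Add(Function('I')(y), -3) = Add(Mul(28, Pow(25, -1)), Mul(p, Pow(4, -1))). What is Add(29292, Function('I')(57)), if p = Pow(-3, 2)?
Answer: Rational(2929837, 100) ≈ 29298.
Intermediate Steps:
p = 9
Function('I')(y) = Rational(637, 100) (Function('I')(y) = Add(3, Add(Mul(28, Pow(25, -1)), Mul(9, Pow(4, -1)))) = Add(3, Add(Mul(28, Rational(1, 25)), Mul(9, Rational(1, 4)))) = Add(3, Add(Rational(28, 25), Rational(9, 4))) = Add(3, Rational(337, 100)) = Rational(637, 100))
Add(29292, Function('I')(57)) = Add(29292, Rational(637, 100)) = Rational(2929837, 100)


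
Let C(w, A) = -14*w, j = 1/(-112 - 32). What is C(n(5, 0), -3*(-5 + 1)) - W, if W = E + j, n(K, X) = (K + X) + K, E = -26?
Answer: -16415/144 ≈ -113.99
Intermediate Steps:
j = -1/144 (j = 1/(-144) = -1/144 ≈ -0.0069444)
n(K, X) = X + 2*K
W = -3745/144 (W = -26 - 1/144 = -3745/144 ≈ -26.007)
C(n(5, 0), -3*(-5 + 1)) - W = -14*(0 + 2*5) - 1*(-3745/144) = -14*(0 + 10) + 3745/144 = -14*10 + 3745/144 = -140 + 3745/144 = -16415/144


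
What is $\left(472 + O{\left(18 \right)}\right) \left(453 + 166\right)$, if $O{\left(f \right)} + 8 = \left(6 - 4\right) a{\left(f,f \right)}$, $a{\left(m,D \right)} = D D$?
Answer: $688328$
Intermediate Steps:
$a{\left(m,D \right)} = D^{2}$
$O{\left(f \right)} = -8 + 2 f^{2}$ ($O{\left(f \right)} = -8 + \left(6 - 4\right) f^{2} = -8 + 2 f^{2}$)
$\left(472 + O{\left(18 \right)}\right) \left(453 + 166\right) = \left(472 - \left(8 - 2 \cdot 18^{2}\right)\right) \left(453 + 166\right) = \left(472 + \left(-8 + 2 \cdot 324\right)\right) 619 = \left(472 + \left(-8 + 648\right)\right) 619 = \left(472 + 640\right) 619 = 1112 \cdot 619 = 688328$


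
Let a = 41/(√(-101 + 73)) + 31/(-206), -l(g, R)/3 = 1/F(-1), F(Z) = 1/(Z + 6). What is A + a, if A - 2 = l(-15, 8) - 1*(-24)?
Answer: 2235/206 - 41*I*√7/14 ≈ 10.85 - 7.7483*I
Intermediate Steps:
F(Z) = 1/(6 + Z)
l(g, R) = -15 (l(g, R) = -3/(1/(6 - 1)) = -3/(1/5) = -3/⅕ = -3*5 = -15)
a = -31/206 - 41*I*√7/14 (a = 41/(√(-28)) + 31*(-1/206) = 41/((2*I*√7)) - 31/206 = 41*(-I*√7/14) - 31/206 = -41*I*√7/14 - 31/206 = -31/206 - 41*I*√7/14 ≈ -0.15049 - 7.7483*I)
A = 11 (A = 2 + (-15 - 1*(-24)) = 2 + (-15 + 24) = 2 + 9 = 11)
A + a = 11 + (-31/206 - 41*I*√7/14) = 2235/206 - 41*I*√7/14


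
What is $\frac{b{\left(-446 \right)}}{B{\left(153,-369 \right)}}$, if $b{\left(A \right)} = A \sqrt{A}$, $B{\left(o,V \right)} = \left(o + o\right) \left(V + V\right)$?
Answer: $\frac{223 i \sqrt{446}}{112914} \approx 0.041708 i$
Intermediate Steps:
$B{\left(o,V \right)} = 4 V o$ ($B{\left(o,V \right)} = 2 o 2 V = 4 V o$)
$b{\left(A \right)} = A^{\frac{3}{2}}$
$\frac{b{\left(-446 \right)}}{B{\left(153,-369 \right)}} = \frac{\left(-446\right)^{\frac{3}{2}}}{4 \left(-369\right) 153} = \frac{\left(-446\right) i \sqrt{446}}{-225828} = - 446 i \sqrt{446} \left(- \frac{1}{225828}\right) = \frac{223 i \sqrt{446}}{112914}$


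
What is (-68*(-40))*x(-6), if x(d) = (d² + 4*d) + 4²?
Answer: 76160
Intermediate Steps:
x(d) = 16 + d² + 4*d (x(d) = (d² + 4*d) + 16 = 16 + d² + 4*d)
(-68*(-40))*x(-6) = (-68*(-40))*(16 + (-6)² + 4*(-6)) = 2720*(16 + 36 - 24) = 2720*28 = 76160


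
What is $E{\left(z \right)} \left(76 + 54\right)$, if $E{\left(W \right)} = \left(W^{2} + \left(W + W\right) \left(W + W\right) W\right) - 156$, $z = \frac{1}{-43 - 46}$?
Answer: $- \frac{14296760270}{704969} \approx -20280.0$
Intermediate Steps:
$z = - \frac{1}{89}$ ($z = \frac{1}{-89} = - \frac{1}{89} \approx -0.011236$)
$E{\left(W \right)} = -156 + W^{2} + 4 W^{3}$ ($E{\left(W \right)} = \left(W^{2} + 2 W 2 W W\right) - 156 = \left(W^{2} + 4 W^{2} W\right) - 156 = \left(W^{2} + 4 W^{3}\right) - 156 = -156 + W^{2} + 4 W^{3}$)
$E{\left(z \right)} \left(76 + 54\right) = \left(-156 + \left(- \frac{1}{89}\right)^{2} + 4 \left(- \frac{1}{89}\right)^{3}\right) \left(76 + 54\right) = \left(-156 + \frac{1}{7921} + 4 \left(- \frac{1}{704969}\right)\right) 130 = \left(-156 + \frac{1}{7921} - \frac{4}{704969}\right) 130 = \left(- \frac{109975079}{704969}\right) 130 = - \frac{14296760270}{704969}$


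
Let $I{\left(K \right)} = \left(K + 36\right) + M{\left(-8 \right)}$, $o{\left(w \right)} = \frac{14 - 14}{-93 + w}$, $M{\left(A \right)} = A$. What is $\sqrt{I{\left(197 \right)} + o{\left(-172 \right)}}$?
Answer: $15$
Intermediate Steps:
$o{\left(w \right)} = 0$ ($o{\left(w \right)} = \frac{0}{-93 + w} = 0$)
$I{\left(K \right)} = 28 + K$ ($I{\left(K \right)} = \left(K + 36\right) - 8 = \left(36 + K\right) - 8 = 28 + K$)
$\sqrt{I{\left(197 \right)} + o{\left(-172 \right)}} = \sqrt{\left(28 + 197\right) + 0} = \sqrt{225 + 0} = \sqrt{225} = 15$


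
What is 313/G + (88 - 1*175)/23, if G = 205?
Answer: -10636/4715 ≈ -2.2558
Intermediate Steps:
313/G + (88 - 1*175)/23 = 313/205 + (88 - 1*175)/23 = 313*(1/205) + (88 - 175)*(1/23) = 313/205 - 87*1/23 = 313/205 - 87/23 = -10636/4715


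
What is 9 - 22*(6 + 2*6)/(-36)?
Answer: 20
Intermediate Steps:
9 - 22*(6 + 2*6)/(-36) = 9 - 22*(6 + 12)*(-1)/36 = 9 - 396*(-1)/36 = 9 - 22*(-½) = 9 + 11 = 20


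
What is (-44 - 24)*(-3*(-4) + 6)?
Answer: -1224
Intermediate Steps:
(-44 - 24)*(-3*(-4) + 6) = -68*(12 + 6) = -68*18 = -1224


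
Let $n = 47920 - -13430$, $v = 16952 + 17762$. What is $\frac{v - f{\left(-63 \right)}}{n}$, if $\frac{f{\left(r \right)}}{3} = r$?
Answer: $\frac{34903}{61350} \approx 0.56892$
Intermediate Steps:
$f{\left(r \right)} = 3 r$
$v = 34714$
$n = 61350$ ($n = 47920 + 13430 = 61350$)
$\frac{v - f{\left(-63 \right)}}{n} = \frac{34714 - 3 \left(-63\right)}{61350} = \left(34714 - -189\right) \frac{1}{61350} = \left(34714 + 189\right) \frac{1}{61350} = 34903 \cdot \frac{1}{61350} = \frac{34903}{61350}$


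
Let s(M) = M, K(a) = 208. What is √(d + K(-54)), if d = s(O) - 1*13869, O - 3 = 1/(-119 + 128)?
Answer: I*√122921/3 ≈ 116.87*I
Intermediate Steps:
O = 28/9 (O = 3 + 1/(-119 + 128) = 3 + 1/9 = 3 + ⅑ = 28/9 ≈ 3.1111)
d = -124793/9 (d = 28/9 - 1*13869 = 28/9 - 13869 = -124793/9 ≈ -13866.)
√(d + K(-54)) = √(-124793/9 + 208) = √(-122921/9) = I*√122921/3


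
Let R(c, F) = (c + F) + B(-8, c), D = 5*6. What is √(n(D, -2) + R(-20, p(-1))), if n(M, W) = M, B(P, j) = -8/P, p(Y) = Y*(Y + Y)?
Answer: √13 ≈ 3.6056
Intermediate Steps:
p(Y) = 2*Y² (p(Y) = Y*(2*Y) = 2*Y²)
D = 30
R(c, F) = 1 + F + c (R(c, F) = (c + F) - 8/(-8) = (F + c) - 8*(-⅛) = (F + c) + 1 = 1 + F + c)
√(n(D, -2) + R(-20, p(-1))) = √(30 + (1 + 2*(-1)² - 20)) = √(30 + (1 + 2*1 - 20)) = √(30 + (1 + 2 - 20)) = √(30 - 17) = √13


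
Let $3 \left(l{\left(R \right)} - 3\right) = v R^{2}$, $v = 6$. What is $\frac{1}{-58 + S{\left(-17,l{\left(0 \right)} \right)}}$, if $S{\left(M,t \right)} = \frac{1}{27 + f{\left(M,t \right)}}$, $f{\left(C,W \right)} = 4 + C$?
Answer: $- \frac{14}{811} \approx -0.017263$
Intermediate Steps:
$l{\left(R \right)} = 3 + 2 R^{2}$ ($l{\left(R \right)} = 3 + \frac{6 R^{2}}{3} = 3 + 2 R^{2}$)
$S{\left(M,t \right)} = \frac{1}{31 + M}$ ($S{\left(M,t \right)} = \frac{1}{27 + \left(4 + M\right)} = \frac{1}{31 + M}$)
$\frac{1}{-58 + S{\left(-17,l{\left(0 \right)} \right)}} = \frac{1}{-58 + \frac{1}{31 - 17}} = \frac{1}{-58 + \frac{1}{14}} = \frac{1}{- \frac{811}{14}} = - \frac{14}{811}$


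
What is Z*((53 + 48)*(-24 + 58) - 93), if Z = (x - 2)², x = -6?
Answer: 213824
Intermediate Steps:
Z = 64 (Z = (-6 - 2)² = (-8)² = 64)
Z*((53 + 48)*(-24 + 58) - 93) = 64*((53 + 48)*(-24 + 58) - 93) = 64*(101*34 - 93) = 64*(3434 - 93) = 64*3341 = 213824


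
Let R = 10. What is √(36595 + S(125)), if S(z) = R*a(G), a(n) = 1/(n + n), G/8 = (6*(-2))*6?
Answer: √21078715/24 ≈ 191.30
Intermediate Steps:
G = -576 (G = 8*((6*(-2))*6) = 8*(-12*6) = 8*(-72) = -576)
a(n) = 1/(2*n)
S(z) = -5/576 (S(z) = 10*((½)/(-576)) = 10*((½)*(-1/576)) = 10*(-1/1152) = -5/576)
√(36595 + S(125)) = √(36595 - 5/576) = √(21078715/576) = √21078715/24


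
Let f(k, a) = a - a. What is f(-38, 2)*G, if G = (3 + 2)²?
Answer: 0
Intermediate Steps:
f(k, a) = 0
G = 25 (G = 5² = 25)
f(-38, 2)*G = 0*25 = 0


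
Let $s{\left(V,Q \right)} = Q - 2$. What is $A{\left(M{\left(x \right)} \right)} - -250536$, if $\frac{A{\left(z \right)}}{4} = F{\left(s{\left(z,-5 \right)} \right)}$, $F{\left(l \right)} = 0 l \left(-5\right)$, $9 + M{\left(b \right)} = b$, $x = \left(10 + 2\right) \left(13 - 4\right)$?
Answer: $250536$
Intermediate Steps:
$x = 108$ ($x = 12 \cdot 9 = 108$)
$M{\left(b \right)} = -9 + b$
$s{\left(V,Q \right)} = -2 + Q$
$F{\left(l \right)} = 0$ ($F{\left(l \right)} = 0 \left(-5\right) = 0$)
$A{\left(z \right)} = 0$ ($A{\left(z \right)} = 4 \cdot 0 = 0$)
$A{\left(M{\left(x \right)} \right)} - -250536 = 0 - -250536 = 0 + 250536 = 250536$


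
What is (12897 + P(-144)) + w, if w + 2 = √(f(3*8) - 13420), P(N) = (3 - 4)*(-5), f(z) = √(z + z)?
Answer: 12900 + 2*√(-3355 + √3) ≈ 12900.0 + 115.81*I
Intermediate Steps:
f(z) = √2*√z (f(z) = √(2*z) = √2*√z)
P(N) = 5 (P(N) = -1*(-5) = 5)
w = -2 + √(-13420 + 4*√3) (w = -2 + √(√2*√(3*8) - 13420) = -2 + √(√2*√24 - 13420) = -2 + √(√2*(2*√6) - 13420) = -2 + √(4*√3 - 13420) = -2 + √(-13420 + 4*√3) ≈ -2.0 + 115.81*I)
(12897 + P(-144)) + w = (12897 + 5) + (-2 + 2*I*√(3355 - √3)) = 12902 + (-2 + 2*I*√(3355 - √3)) = 12900 + 2*I*√(3355 - √3)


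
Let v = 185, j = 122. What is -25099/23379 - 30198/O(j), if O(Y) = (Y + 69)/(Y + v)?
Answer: -216746499803/4465389 ≈ -48539.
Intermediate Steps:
O(Y) = (69 + Y)/(185 + Y) (O(Y) = (Y + 69)/(Y + 185) = (69 + Y)/(185 + Y))
-25099/23379 - 30198/O(j) = -25099/23379 - 30198*(185 + 122)/(69 + 122) = -25099*1/23379 - 30198/(191/307) = -25099/23379 - 30198/((1/307)*191) = -25099/23379 - 30198/191/307 = -25099/23379 - 30198*307/191 = -25099/23379 - 9270786/191 = -216746499803/4465389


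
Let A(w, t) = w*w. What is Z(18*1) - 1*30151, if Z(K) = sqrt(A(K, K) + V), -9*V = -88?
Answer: -30151 + 2*sqrt(751)/3 ≈ -30133.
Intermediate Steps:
A(w, t) = w**2
V = 88/9 (V = -1/9*(-88) = 88/9 ≈ 9.7778)
Z(K) = sqrt(88/9 + K**2) (Z(K) = sqrt(K**2 + 88/9) = sqrt(88/9 + K**2))
Z(18*1) - 1*30151 = sqrt(88 + 9*(18*1)**2)/3 - 1*30151 = sqrt(88 + 9*18**2)/3 - 30151 = sqrt(88 + 9*324)/3 - 30151 = sqrt(88 + 2916)/3 - 30151 = sqrt(3004)/3 - 30151 = (2*sqrt(751))/3 - 30151 = 2*sqrt(751)/3 - 30151 = -30151 + 2*sqrt(751)/3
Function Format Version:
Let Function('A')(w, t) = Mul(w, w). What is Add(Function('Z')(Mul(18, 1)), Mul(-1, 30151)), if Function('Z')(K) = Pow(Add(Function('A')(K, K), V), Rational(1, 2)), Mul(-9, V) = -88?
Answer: Add(-30151, Mul(Rational(2, 3), Pow(751, Rational(1, 2)))) ≈ -30133.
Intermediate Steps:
Function('A')(w, t) = Pow(w, 2)
V = Rational(88, 9) (V = Mul(Rational(-1, 9), -88) = Rational(88, 9) ≈ 9.7778)
Function('Z')(K) = Pow(Add(Rational(88, 9), Pow(K, 2)), Rational(1, 2)) (Function('Z')(K) = Pow(Add(Pow(K, 2), Rational(88, 9)), Rational(1, 2)) = Pow(Add(Rational(88, 9), Pow(K, 2)), Rational(1, 2)))
Add(Function('Z')(Mul(18, 1)), Mul(-1, 30151)) = Add(Mul(Rational(1, 3), Pow(Add(88, Mul(9, Pow(Mul(18, 1), 2))), Rational(1, 2))), Mul(-1, 30151)) = Add(Mul(Rational(1, 3), Pow(Add(88, Mul(9, Pow(18, 2))), Rational(1, 2))), -30151) = Add(Mul(Rational(1, 3), Pow(Add(88, Mul(9, 324)), Rational(1, 2))), -30151) = Add(Mul(Rational(1, 3), Pow(Add(88, 2916), Rational(1, 2))), -30151) = Add(Mul(Rational(1, 3), Pow(3004, Rational(1, 2))), -30151) = Add(Mul(Rational(1, 3), Mul(2, Pow(751, Rational(1, 2)))), -30151) = Add(Mul(Rational(2, 3), Pow(751, Rational(1, 2))), -30151) = Add(-30151, Mul(Rational(2, 3), Pow(751, Rational(1, 2))))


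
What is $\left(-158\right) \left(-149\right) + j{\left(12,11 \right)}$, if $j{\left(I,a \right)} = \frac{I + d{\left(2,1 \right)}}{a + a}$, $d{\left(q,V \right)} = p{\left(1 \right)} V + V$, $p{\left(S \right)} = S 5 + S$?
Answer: $\frac{517943}{22} \approx 23543.0$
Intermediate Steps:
$p{\left(S \right)} = 6 S$ ($p{\left(S \right)} = 5 S + S = 6 S$)
$d{\left(q,V \right)} = 7 V$ ($d{\left(q,V \right)} = 6 \cdot 1 V + V = 6 V + V = 7 V$)
$j{\left(I,a \right)} = \frac{7 + I}{2 a}$ ($j{\left(I,a \right)} = \frac{I + 7 \cdot 1}{a + a} = \frac{I + 7}{2 a} = \left(7 + I\right) \frac{1}{2 a} = \frac{7 + I}{2 a}$)
$\left(-158\right) \left(-149\right) + j{\left(12,11 \right)} = \left(-158\right) \left(-149\right) + \frac{7 + 12}{2 \cdot 11} = 23542 + \frac{1}{2} \cdot \frac{1}{11} \cdot 19 = 23542 + \frac{19}{22} = \frac{517943}{22}$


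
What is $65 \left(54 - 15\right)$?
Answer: $2535$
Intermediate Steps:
$65 \left(54 - 15\right) = 65 \cdot 39 = 2535$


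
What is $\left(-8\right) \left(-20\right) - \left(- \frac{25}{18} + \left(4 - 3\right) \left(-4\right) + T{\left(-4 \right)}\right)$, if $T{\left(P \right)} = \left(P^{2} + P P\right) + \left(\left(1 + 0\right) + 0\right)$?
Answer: $\frac{2383}{18} \approx 132.39$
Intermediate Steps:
$T{\left(P \right)} = 1 + 2 P^{2}$ ($T{\left(P \right)} = \left(P^{2} + P^{2}\right) + \left(1 + 0\right) = 2 P^{2} + 1 = 1 + 2 P^{2}$)
$\left(-8\right) \left(-20\right) - \left(- \frac{25}{18} + \left(4 - 3\right) \left(-4\right) + T{\left(-4 \right)}\right) = \left(-8\right) \left(-20\right) - \left(1 + 32 - \frac{25}{18} + \left(4 - 3\right) \left(-4\right)\right) = 160 - \left(- \frac{7}{18} + 32 + \left(4 - 3\right) \left(-4\right)\right) = 160 + \left(\frac{25}{18} - \left(1 \left(-4\right) + \left(1 + 32\right)\right)\right) = 160 + \left(\frac{25}{18} - \left(-4 + 33\right)\right) = 160 + \left(\frac{25}{18} - 29\right) = 160 - \frac{497}{18} = \frac{2383}{18}$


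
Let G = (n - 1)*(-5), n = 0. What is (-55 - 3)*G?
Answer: -290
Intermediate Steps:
G = 5 (G = (0 - 1)*(-5) = -1*(-5) = 5)
(-55 - 3)*G = (-55 - 3)*5 = -58*5 = -290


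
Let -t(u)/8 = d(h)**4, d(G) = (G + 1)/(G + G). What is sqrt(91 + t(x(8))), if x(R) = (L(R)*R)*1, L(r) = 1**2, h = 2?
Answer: sqrt(5662)/8 ≈ 9.4058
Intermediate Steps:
d(G) = (1 + G)/(2*G) (d(G) = (1 + G)/((2*G)) = (1 + G)*(1/(2*G)) = (1 + G)/(2*G))
L(r) = 1
x(R) = R (x(R) = (1*R)*1 = R*1 = R)
t(u) = -81/32 (t(u) = -8*(1 + 2)**4/256 = -8*((1/2)*(1/2)*3)**4 = -8*(3/4)**4 = -8*81/256 = -81/32)
sqrt(91 + t(x(8))) = sqrt(91 - 81/32) = sqrt(2831/32) = sqrt(5662)/8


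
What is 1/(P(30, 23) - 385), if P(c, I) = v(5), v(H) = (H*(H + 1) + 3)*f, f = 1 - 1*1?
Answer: -1/385 ≈ -0.0025974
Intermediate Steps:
f = 0 (f = 1 - 1 = 0)
v(H) = 0 (v(H) = (H*(H + 1) + 3)*0 = (H*(1 + H) + 3)*0 = (3 + H*(1 + H))*0 = 0)
P(c, I) = 0
1/(P(30, 23) - 385) = 1/(0 - 385) = 1/(-385) = -1/385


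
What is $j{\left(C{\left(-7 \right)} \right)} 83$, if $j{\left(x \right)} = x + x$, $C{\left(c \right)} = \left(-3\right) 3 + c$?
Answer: $-2656$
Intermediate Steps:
$C{\left(c \right)} = -9 + c$
$j{\left(x \right)} = 2 x$
$j{\left(C{\left(-7 \right)} \right)} 83 = 2 \left(-9 - 7\right) 83 = 2 \left(-16\right) 83 = \left(-32\right) 83 = -2656$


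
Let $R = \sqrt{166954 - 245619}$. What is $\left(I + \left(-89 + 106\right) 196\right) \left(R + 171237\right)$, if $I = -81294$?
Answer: $-13349978994 - 77962 i \sqrt{78665} \approx -1.335 \cdot 10^{10} - 2.1866 \cdot 10^{7} i$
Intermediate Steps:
$R = i \sqrt{78665}$ ($R = \sqrt{-78665} = i \sqrt{78665} \approx 280.47 i$)
$\left(I + \left(-89 + 106\right) 196\right) \left(R + 171237\right) = \left(-81294 + \left(-89 + 106\right) 196\right) \left(i \sqrt{78665} + 171237\right) = \left(-81294 + 17 \cdot 196\right) \left(171237 + i \sqrt{78665}\right) = \left(-81294 + 3332\right) \left(171237 + i \sqrt{78665}\right) = - 77962 \left(171237 + i \sqrt{78665}\right) = -13349978994 - 77962 i \sqrt{78665}$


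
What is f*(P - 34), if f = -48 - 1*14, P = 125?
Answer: -5642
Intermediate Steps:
f = -62 (f = -48 - 14 = -62)
f*(P - 34) = -62*(125 - 34) = -62*91 = -5642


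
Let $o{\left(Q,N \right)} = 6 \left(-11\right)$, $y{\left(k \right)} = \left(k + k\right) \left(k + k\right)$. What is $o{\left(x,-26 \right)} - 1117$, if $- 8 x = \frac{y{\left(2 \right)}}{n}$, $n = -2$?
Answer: $-1183$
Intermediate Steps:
$y{\left(k \right)} = 4 k^{2}$ ($y{\left(k \right)} = 2 k 2 k = 4 k^{2}$)
$x = 1$ ($x = - \frac{\frac{1}{-2} \cdot 4 \cdot 2^{2}}{8} = - \frac{\left(- \frac{1}{2}\right) 4 \cdot 4}{8} = - \frac{\left(- \frac{1}{2}\right) 16}{8} = \left(- \frac{1}{8}\right) \left(-8\right) = 1$)
$o{\left(Q,N \right)} = -66$
$o{\left(x,-26 \right)} - 1117 = -66 - 1117 = -1183$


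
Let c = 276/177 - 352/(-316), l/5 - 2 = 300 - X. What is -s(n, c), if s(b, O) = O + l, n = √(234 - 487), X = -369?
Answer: -15650115/4661 ≈ -3357.7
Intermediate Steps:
l = 3355 (l = 10 + 5*(300 - 1*(-369)) = 10 + 5*(300 + 369) = 10 + 5*669 = 10 + 3345 = 3355)
n = I*√253 (n = √(-253) = I*√253 ≈ 15.906*I)
c = 12460/4661 (c = 276*(1/177) - 352*(-1/316) = 92/59 + 88/79 = 12460/4661 ≈ 2.6732)
s(b, O) = 3355 + O (s(b, O) = O + 3355 = 3355 + O)
-s(n, c) = -(3355 + 12460/4661) = -1*15650115/4661 = -15650115/4661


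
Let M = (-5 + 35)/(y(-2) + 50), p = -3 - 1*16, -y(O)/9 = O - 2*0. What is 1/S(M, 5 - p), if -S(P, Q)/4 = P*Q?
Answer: -17/720 ≈ -0.023611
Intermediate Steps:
y(O) = -9*O (y(O) = -9*(O - 2*0) = -9*(O + 0) = -9*O)
p = -19 (p = -3 - 16 = -19)
M = 15/34 (M = (-5 + 35)/(-9*(-2) + 50) = 30/(18 + 50) = 30/68 = 30*(1/68) = 15/34 ≈ 0.44118)
S(P, Q) = -4*P*Q
1/S(M, 5 - p) = 1/(-4*15/34*(5 - 1*(-19))) = 1/(-4*15/34*(5 + 19)) = 1/(-4*15/34*24) = 1/(-720/17) = -17/720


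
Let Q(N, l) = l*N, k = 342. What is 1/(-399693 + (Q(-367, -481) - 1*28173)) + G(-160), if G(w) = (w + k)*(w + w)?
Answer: -14637983361/251339 ≈ -58240.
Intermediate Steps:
Q(N, l) = N*l
G(w) = 2*w*(342 + w) (G(w) = (w + 342)*(w + w) = (342 + w)*(2*w) = 2*w*(342 + w))
1/(-399693 + (Q(-367, -481) - 1*28173)) + G(-160) = 1/(-399693 + (-367*(-481) - 1*28173)) + 2*(-160)*(342 - 160) = 1/(-399693 + (176527 - 28173)) + 2*(-160)*182 = 1/(-399693 + 148354) - 58240 = 1/(-251339) - 58240 = -1/251339 - 58240 = -14637983361/251339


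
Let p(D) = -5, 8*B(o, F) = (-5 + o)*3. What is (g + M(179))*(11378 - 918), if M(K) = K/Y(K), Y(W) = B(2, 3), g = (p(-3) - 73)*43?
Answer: -330724280/9 ≈ -3.6747e+7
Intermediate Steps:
B(o, F) = -15/8 + 3*o/8 (B(o, F) = ((-5 + o)*3)/8 = (-15 + 3*o)/8 = -15/8 + 3*o/8)
g = -3354 (g = (-5 - 73)*43 = -78*43 = -3354)
Y(W) = -9/8 (Y(W) = -15/8 + (3/8)*2 = -15/8 + ¾ = -9/8)
M(K) = -8*K/9 (M(K) = K/(-9/8) = K*(-8/9) = -8*K/9)
(g + M(179))*(11378 - 918) = (-3354 - 8/9*179)*(11378 - 918) = (-3354 - 1432/9)*10460 = -31618/9*10460 = -330724280/9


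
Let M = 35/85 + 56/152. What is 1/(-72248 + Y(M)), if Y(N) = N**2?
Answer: -104329/7537498088 ≈ -1.3841e-5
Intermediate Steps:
M = 252/323 (M = 35*(1/85) + 56*(1/152) = 7/17 + 7/19 = 252/323 ≈ 0.78019)
1/(-72248 + Y(M)) = 1/(-72248 + (252/323)**2) = 1/(-72248 + 63504/104329) = 1/(-7537498088/104329) = -104329/7537498088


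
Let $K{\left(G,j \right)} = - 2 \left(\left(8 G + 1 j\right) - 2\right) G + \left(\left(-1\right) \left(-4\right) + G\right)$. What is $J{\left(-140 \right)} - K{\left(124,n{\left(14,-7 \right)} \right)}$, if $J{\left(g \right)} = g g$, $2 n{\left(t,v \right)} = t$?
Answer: $266728$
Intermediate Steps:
$n{\left(t,v \right)} = \frac{t}{2}$
$J{\left(g \right)} = g^{2}$
$K{\left(G,j \right)} = 4 + G - 2 G \left(-2 + j + 8 G\right)$ ($K{\left(G,j \right)} = - 2 \left(\left(8 G + j\right) - 2\right) G + \left(4 + G\right) = - 2 \left(\left(j + 8 G\right) - 2\right) G + \left(4 + G\right) = - 2 \left(-2 + j + 8 G\right) G + \left(4 + G\right) = - 2 G \left(-2 + j + 8 G\right) + \left(4 + G\right) = 4 + G - 2 G \left(-2 + j + 8 G\right)$)
$J{\left(-140 \right)} - K{\left(124,n{\left(14,-7 \right)} \right)} = \left(-140\right)^{2} - \left(4 - 16 \cdot 124^{2} + 5 \cdot 124 - 248 \cdot \frac{1}{2} \cdot 14\right) = 19600 - \left(4 - 246016 + 620 - 248 \cdot 7\right) = 19600 - \left(4 - 246016 + 620 - 1736\right) = 19600 - -247128 = 19600 + 247128 = 266728$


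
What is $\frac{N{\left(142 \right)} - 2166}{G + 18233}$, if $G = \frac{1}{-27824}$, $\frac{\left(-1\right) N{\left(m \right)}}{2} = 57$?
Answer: $- \frac{1112960}{8900263} \approx -0.12505$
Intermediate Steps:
$N{\left(m \right)} = -114$ ($N{\left(m \right)} = \left(-2\right) 57 = -114$)
$G = - \frac{1}{27824} \approx -3.594 \cdot 10^{-5}$
$\frac{N{\left(142 \right)} - 2166}{G + 18233} = \frac{-114 - 2166}{- \frac{1}{27824} + 18233} = - \frac{2280}{\frac{507314991}{27824}} = \left(-2280\right) \frac{27824}{507314991} = - \frac{1112960}{8900263}$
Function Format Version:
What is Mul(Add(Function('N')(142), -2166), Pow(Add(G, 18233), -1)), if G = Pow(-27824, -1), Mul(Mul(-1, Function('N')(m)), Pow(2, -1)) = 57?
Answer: Rational(-1112960, 8900263) ≈ -0.12505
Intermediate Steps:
Function('N')(m) = -114 (Function('N')(m) = Mul(-2, 57) = -114)
G = Rational(-1, 27824) ≈ -3.5940e-5
Mul(Add(Function('N')(142), -2166), Pow(Add(G, 18233), -1)) = Mul(Add(-114, -2166), Pow(Add(Rational(-1, 27824), 18233), -1)) = Mul(-2280, Pow(Rational(507314991, 27824), -1)) = Mul(-2280, Rational(27824, 507314991)) = Rational(-1112960, 8900263)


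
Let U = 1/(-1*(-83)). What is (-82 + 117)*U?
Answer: 35/83 ≈ 0.42169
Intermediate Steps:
U = 1/83 ≈ 0.012048
(-82 + 117)*U = (-82 + 117)*(1/83) = 35*(1/83) = 35/83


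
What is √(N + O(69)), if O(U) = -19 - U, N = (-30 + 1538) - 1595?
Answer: 5*I*√7 ≈ 13.229*I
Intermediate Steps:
N = -87 (N = 1508 - 1595 = -87)
√(N + O(69)) = √(-87 + (-19 - 1*69)) = √(-87 + (-19 - 69)) = √(-87 - 88) = √(-175) = 5*I*√7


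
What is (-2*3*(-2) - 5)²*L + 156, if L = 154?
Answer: 7702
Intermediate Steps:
(-2*3*(-2) - 5)²*L + 156 = (-2*3*(-2) - 5)²*154 + 156 = (-6*(-2) - 5)²*154 + 156 = (12 - 5)²*154 + 156 = 7²*154 + 156 = 49*154 + 156 = 7546 + 156 = 7702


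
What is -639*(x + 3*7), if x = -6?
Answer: -9585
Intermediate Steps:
-639*(x + 3*7) = -639*(-6 + 3*7) = -639*(-6 + 21) = -639*15 = -9585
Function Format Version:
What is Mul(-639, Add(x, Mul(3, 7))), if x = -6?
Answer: -9585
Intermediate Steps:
Mul(-639, Add(x, Mul(3, 7))) = Mul(-639, Add(-6, Mul(3, 7))) = Mul(-639, Add(-6, 21)) = Mul(-639, 15) = -9585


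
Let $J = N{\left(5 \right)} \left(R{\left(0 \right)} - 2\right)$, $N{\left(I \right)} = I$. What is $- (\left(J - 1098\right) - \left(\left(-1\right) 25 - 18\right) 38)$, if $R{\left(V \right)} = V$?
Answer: $-526$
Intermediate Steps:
$J = -10$ ($J = 5 \left(0 - 2\right) = 5 \left(-2\right) = -10$)
$- (\left(J - 1098\right) - \left(\left(-1\right) 25 - 18\right) 38) = - (\left(-10 - 1098\right) - \left(\left(-1\right) 25 - 18\right) 38) = - (-1108 - \left(-25 - 18\right) 38) = - (-1108 - \left(-43\right) 38) = - (-1108 - -1634) = - (-1108 + 1634) = \left(-1\right) 526 = -526$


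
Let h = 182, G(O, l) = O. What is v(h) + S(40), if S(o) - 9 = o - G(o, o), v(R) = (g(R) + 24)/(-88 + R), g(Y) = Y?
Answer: 526/47 ≈ 11.191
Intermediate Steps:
v(R) = (24 + R)/(-88 + R) (v(R) = (R + 24)/(-88 + R) = (24 + R)/(-88 + R))
S(o) = 9 (S(o) = 9 + (o - o) = 9 + 0 = 9)
v(h) + S(40) = (24 + 182)/(-88 + 182) + 9 = 206/94 + 9 = (1/94)*206 + 9 = 103/47 + 9 = 526/47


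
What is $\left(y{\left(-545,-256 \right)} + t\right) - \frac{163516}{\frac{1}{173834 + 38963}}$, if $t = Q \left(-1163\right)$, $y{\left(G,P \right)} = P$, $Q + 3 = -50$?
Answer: $-34795652869$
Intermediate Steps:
$Q = -53$ ($Q = -3 - 50 = -53$)
$t = 61639$ ($t = \left(-53\right) \left(-1163\right) = 61639$)
$\left(y{\left(-545,-256 \right)} + t\right) - \frac{163516}{\frac{1}{173834 + 38963}} = \left(-256 + 61639\right) - \frac{163516}{\frac{1}{173834 + 38963}} = 61383 - \frac{163516}{\frac{1}{212797}} = 61383 - 163516 \frac{1}{\frac{1}{212797}} = 61383 - 34795714252 = -34795652869$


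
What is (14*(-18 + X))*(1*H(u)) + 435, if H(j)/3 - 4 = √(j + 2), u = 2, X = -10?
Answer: -6621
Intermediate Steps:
H(j) = 12 + 3*√(2 + j) (H(j) = 12 + 3*√(j + 2) = 12 + 3*√(2 + j))
(14*(-18 + X))*(1*H(u)) + 435 = (14*(-18 - 10))*(1*(12 + 3*√(2 + 2))) + 435 = (14*(-28))*(1*(12 + 3*√4)) + 435 = -392*(12 + 3*2) + 435 = -392*(12 + 6) + 435 = -392*18 + 435 = -7056 + 435 = -6621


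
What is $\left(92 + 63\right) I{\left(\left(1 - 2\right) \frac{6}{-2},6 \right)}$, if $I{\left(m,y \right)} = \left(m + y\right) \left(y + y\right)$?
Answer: $16740$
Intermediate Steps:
$I{\left(m,y \right)} = 2 y \left(m + y\right)$ ($I{\left(m,y \right)} = \left(m + y\right) 2 y = 2 y \left(m + y\right)$)
$\left(92 + 63\right) I{\left(\left(1 - 2\right) \frac{6}{-2},6 \right)} = \left(92 + 63\right) 2 \cdot 6 \left(\left(1 - 2\right) \frac{6}{-2} + 6\right) = 155 \cdot 2 \cdot 6 \left(- \frac{6 \left(-1\right)}{2} + 6\right) = 155 \cdot 2 \cdot 6 \left(\left(-1\right) \left(-3\right) + 6\right) = 155 \cdot 2 \cdot 6 \left(3 + 6\right) = 155 \cdot 2 \cdot 6 \cdot 9 = 155 \cdot 108 = 16740$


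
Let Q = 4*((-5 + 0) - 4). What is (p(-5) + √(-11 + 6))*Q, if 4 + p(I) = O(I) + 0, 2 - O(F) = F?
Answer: -108 - 36*I*√5 ≈ -108.0 - 80.498*I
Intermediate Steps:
O(F) = 2 - F
Q = -36 (Q = 4*(-5 - 4) = 4*(-9) = -36)
p(I) = -2 - I (p(I) = -4 + ((2 - I) + 0) = -4 + (2 - I) = -2 - I)
(p(-5) + √(-11 + 6))*Q = ((-2 - 1*(-5)) + √(-11 + 6))*(-36) = ((-2 + 5) + √(-5))*(-36) = (3 + I*√5)*(-36) = -108 - 36*I*√5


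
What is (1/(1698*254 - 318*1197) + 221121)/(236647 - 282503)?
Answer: -11198894167/2322422976 ≈ -4.8221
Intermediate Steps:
(1/(1698*254 - 318*1197) + 221121)/(236647 - 282503) = (1/(431292 - 380646) + 221121)/(-45856) = (1/50646 + 221121)*(-1/45856) = (11198894167/50646)*(-1/45856) = -11198894167/2322422976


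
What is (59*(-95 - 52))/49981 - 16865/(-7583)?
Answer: 777162206/379005923 ≈ 2.0505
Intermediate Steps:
(59*(-95 - 52))/49981 - 16865/(-7583) = (59*(-147))*(1/49981) - 16865*(-1/7583) = -8673*1/49981 + 16865/7583 = -8673/49981 + 16865/7583 = 777162206/379005923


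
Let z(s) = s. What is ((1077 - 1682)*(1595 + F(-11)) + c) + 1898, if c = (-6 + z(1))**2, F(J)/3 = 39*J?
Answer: -184417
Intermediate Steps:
F(J) = 117*J (F(J) = 3*(39*J) = 117*J)
c = 25 (c = (-6 + 1)**2 = (-5)**2 = 25)
((1077 - 1682)*(1595 + F(-11)) + c) + 1898 = ((1077 - 1682)*(1595 + 117*(-11)) + 25) + 1898 = (-605*(1595 - 1287) + 25) + 1898 = (-605*308 + 25) + 1898 = (-186340 + 25) + 1898 = -186315 + 1898 = -184417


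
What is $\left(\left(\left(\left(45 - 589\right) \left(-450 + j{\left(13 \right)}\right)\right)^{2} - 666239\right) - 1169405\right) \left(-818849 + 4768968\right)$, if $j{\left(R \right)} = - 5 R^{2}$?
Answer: $1960405485824135964$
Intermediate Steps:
$\left(\left(\left(\left(45 - 589\right) \left(-450 + j{\left(13 \right)}\right)\right)^{2} - 666239\right) - 1169405\right) \left(-818849 + 4768968\right) = \left(\left(\left(\left(45 - 589\right) \left(-450 - 5 \cdot 13^{2}\right)\right)^{2} - 666239\right) - 1169405\right) \left(-818849 + 4768968\right) = \left(\left(\left(- 544 \left(-450 - 845\right)\right)^{2} - 666239\right) - 1169405\right) 3950119 = \left(\left(\left(\left(-544\right) \left(-1295\right)\right)^{2} - 666239\right) - 1169405\right) 3950119 = \left(\left(704480^{2} - 666239\right) - 1169405\right) 3950119 = \left(\left(496292070400 - 666239\right) - 1169405\right) 3950119 = \left(496291404161 - 1169405\right) 3950119 = 496290234756 \cdot 3950119 = 1960405485824135964$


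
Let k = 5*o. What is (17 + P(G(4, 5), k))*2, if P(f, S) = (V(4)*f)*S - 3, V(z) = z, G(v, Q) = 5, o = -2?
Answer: -372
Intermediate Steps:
k = -10 (k = 5*(-2) = -10)
P(f, S) = -3 + 4*S*f (P(f, S) = (4*f)*S - 3 = 4*S*f - 3 = -3 + 4*S*f)
(17 + P(G(4, 5), k))*2 = (17 + (-3 + 4*(-10)*5))*2 = (17 + (-3 - 200))*2 = (17 - 203)*2 = -186*2 = -372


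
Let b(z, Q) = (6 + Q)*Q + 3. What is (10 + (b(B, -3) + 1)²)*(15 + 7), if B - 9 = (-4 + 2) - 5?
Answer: 770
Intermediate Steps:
B = 2 (B = 9 + ((-4 + 2) - 5) = 9 + (-2 - 5) = 9 - 7 = 2)
b(z, Q) = 3 + Q*(6 + Q) (b(z, Q) = Q*(6 + Q) + 3 = 3 + Q*(6 + Q))
(10 + (b(B, -3) + 1)²)*(15 + 7) = (10 + ((3 + (-3)² + 6*(-3)) + 1)²)*(15 + 7) = (10 + ((3 + 9 - 18) + 1)²)*22 = (10 + (-6 + 1)²)*22 = (10 + (-5)²)*22 = (10 + 25)*22 = 35*22 = 770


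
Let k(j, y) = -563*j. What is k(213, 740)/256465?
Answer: -119919/256465 ≈ -0.46758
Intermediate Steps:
k(213, 740)/256465 = -563*213/256465 = -119919*1/256465 = -119919/256465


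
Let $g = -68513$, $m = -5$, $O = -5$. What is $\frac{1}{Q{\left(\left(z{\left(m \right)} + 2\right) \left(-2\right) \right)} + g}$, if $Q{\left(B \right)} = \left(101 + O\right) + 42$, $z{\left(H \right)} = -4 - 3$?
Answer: $- \frac{1}{68375} \approx -1.4625 \cdot 10^{-5}$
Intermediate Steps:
$z{\left(H \right)} = -7$
$Q{\left(B \right)} = 138$ ($Q{\left(B \right)} = \left(101 - 5\right) + 42 = 96 + 42 = 138$)
$\frac{1}{Q{\left(\left(z{\left(m \right)} + 2\right) \left(-2\right) \right)} + g} = \frac{1}{138 - 68513} = \frac{1}{-68375} = - \frac{1}{68375}$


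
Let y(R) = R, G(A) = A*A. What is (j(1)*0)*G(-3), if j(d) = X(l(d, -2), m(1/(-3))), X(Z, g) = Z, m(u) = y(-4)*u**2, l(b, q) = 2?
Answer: 0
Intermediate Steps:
G(A) = A**2
m(u) = -4*u**2
j(d) = 2
(j(1)*0)*G(-3) = (2*0)*(-3)**2 = 0*9 = 0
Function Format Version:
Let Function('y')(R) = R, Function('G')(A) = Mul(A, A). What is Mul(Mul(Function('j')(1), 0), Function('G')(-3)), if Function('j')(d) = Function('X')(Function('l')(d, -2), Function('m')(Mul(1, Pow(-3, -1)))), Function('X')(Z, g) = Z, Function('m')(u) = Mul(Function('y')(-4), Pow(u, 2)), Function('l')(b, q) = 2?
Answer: 0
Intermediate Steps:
Function('G')(A) = Pow(A, 2)
Function('m')(u) = Mul(-4, Pow(u, 2))
Function('j')(d) = 2
Mul(Mul(Function('j')(1), 0), Function('G')(-3)) = Mul(Mul(2, 0), Pow(-3, 2)) = Mul(0, 9) = 0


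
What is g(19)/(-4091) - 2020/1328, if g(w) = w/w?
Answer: -2066287/1358212 ≈ -1.5213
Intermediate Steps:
g(w) = 1
g(19)/(-4091) - 2020/1328 = 1/(-4091) - 2020/1328 = 1*(-1/4091) - 2020*1/1328 = -1/4091 - 505/332 = -2066287/1358212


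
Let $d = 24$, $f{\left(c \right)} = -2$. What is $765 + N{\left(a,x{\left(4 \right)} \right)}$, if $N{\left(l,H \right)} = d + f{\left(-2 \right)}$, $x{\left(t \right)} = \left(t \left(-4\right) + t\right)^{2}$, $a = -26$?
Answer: $787$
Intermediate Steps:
$x{\left(t \right)} = 9 t^{2}$ ($x{\left(t \right)} = \left(- 4 t + t\right)^{2} = \left(- 3 t\right)^{2} = 9 t^{2}$)
$N{\left(l,H \right)} = 22$ ($N{\left(l,H \right)} = 24 - 2 = 22$)
$765 + N{\left(a,x{\left(4 \right)} \right)} = 765 + 22 = 787$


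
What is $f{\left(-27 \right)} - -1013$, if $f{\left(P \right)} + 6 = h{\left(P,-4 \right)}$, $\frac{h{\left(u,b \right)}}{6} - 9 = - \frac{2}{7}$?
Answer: $\frac{7415}{7} \approx 1059.3$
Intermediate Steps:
$h{\left(u,b \right)} = \frac{366}{7}$ ($h{\left(u,b \right)} = 54 + 6 \left(- \frac{2}{7}\right) = 54 - \frac{12}{7} = \frac{366}{7}$)
$f{\left(P \right)} = \frac{324}{7}$ ($f{\left(P \right)} = -6 + \frac{366}{7} = \frac{324}{7}$)
$f{\left(-27 \right)} - -1013 = \frac{324}{7} - -1013 = \frac{324}{7} + 1013 = \frac{7415}{7}$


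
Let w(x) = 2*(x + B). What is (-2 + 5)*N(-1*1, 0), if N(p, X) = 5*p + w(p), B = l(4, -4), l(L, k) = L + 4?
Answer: 27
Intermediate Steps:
l(L, k) = 4 + L
B = 8 (B = 4 + 4 = 8)
w(x) = 16 + 2*x (w(x) = 2*(x + 8) = 2*(8 + x) = 16 + 2*x)
N(p, X) = 16 + 7*p (N(p, X) = 5*p + (16 + 2*p) = 16 + 7*p)
(-2 + 5)*N(-1*1, 0) = (-2 + 5)*(16 + 7*(-1*1)) = 3*(16 + 7*(-1)) = 3*(16 - 7) = 3*9 = 27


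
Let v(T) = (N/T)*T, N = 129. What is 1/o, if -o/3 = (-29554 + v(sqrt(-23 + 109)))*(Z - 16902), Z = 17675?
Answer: 1/68236575 ≈ 1.4655e-8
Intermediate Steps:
v(T) = 129 (v(T) = (129/T)*T = 129)
o = 68236575 (o = -3*(-29554 + 129)*(17675 - 16902) = -(-88275)*773 = -3*(-22745525) = 68236575)
1/o = 1/68236575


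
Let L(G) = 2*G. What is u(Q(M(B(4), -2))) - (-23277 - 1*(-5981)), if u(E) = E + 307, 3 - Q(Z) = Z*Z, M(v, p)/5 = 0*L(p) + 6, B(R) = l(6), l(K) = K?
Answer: 16706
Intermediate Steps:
B(R) = 6
M(v, p) = 30 (M(v, p) = 5*(0*(2*p) + 6) = 5*(0 + 6) = 5*6 = 30)
Q(Z) = 3 - Z**2 (Q(Z) = 3 - Z*Z = 3 - Z**2)
u(E) = 307 + E
u(Q(M(B(4), -2))) - (-23277 - 1*(-5981)) = (307 + (3 - 1*30**2)) - (-23277 - 1*(-5981)) = (307 + (3 - 1*900)) - (-23277 + 5981) = (307 + (3 - 900)) - 1*(-17296) = (307 - 897) + 17296 = -590 + 17296 = 16706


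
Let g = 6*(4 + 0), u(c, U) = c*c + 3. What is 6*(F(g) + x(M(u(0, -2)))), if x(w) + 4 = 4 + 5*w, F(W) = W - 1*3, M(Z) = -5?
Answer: -24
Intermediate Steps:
u(c, U) = 3 + c² (u(c, U) = c² + 3 = 3 + c²)
g = 24 (g = 6*4 = 24)
F(W) = -3 + W (F(W) = W - 3 = -3 + W)
x(w) = 5*w (x(w) = -4 + (4 + 5*w) = 5*w)
6*(F(g) + x(M(u(0, -2)))) = 6*((-3 + 24) + 5*(-5)) = 6*(21 - 25) = 6*(-4) = -24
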